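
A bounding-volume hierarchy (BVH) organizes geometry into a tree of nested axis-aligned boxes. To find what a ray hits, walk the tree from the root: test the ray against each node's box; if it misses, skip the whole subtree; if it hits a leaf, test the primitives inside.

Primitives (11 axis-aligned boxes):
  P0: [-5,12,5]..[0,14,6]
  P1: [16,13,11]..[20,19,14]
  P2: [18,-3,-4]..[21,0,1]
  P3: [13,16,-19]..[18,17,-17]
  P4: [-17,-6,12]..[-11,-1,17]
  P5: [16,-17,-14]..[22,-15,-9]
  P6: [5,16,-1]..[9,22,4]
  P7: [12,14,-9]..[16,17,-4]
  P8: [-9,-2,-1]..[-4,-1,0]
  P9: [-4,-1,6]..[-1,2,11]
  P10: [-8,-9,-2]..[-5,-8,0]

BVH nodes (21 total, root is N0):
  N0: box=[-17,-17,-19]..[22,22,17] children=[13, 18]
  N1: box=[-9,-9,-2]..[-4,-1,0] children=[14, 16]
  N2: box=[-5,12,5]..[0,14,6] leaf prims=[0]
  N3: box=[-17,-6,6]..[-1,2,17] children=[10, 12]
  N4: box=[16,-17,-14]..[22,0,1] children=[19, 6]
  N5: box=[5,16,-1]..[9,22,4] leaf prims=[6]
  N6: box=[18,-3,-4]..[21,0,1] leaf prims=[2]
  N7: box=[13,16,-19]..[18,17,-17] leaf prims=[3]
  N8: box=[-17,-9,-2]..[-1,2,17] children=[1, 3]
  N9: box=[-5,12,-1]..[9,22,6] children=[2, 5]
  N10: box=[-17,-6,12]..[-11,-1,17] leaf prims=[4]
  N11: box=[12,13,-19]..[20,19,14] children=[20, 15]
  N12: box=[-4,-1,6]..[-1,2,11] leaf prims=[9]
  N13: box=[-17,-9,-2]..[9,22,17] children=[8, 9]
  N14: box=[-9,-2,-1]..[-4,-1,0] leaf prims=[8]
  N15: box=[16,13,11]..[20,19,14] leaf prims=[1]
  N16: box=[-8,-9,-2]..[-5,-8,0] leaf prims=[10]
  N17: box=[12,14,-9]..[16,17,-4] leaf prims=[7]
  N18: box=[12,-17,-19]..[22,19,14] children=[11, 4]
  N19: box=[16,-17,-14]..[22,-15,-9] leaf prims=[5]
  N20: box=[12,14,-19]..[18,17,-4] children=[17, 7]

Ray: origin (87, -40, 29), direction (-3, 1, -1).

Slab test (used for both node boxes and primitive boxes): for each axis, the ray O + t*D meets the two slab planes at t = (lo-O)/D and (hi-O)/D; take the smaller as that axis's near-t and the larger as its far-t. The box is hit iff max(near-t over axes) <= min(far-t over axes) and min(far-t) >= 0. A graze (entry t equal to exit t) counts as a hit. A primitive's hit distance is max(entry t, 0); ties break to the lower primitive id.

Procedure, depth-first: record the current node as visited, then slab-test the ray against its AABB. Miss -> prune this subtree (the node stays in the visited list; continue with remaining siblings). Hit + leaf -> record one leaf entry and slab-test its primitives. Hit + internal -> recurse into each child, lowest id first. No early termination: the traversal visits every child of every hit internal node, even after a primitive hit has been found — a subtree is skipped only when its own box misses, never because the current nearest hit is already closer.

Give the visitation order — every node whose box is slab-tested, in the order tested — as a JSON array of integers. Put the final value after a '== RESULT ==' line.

Walk:
N0 x:[65/3,104/3] y:[23,62] z:[12,48] -> hit [23,104/3], descend [13, 18]
  N13 x:[26,104/3] y:[31,62] z:[12,31] -> hit [31,31], descend [8, 9]
    N8 x:[88/3,104/3] y:[31,42] z:[12,31] -> hit [31,31], descend [1, 3]
      N1 x:[91/3,32] y:[31,39] z:[29,31] -> hit [31,31], descend [14, 16]
        N14 x:[91/3,32] y:[38,39] z:[29,30] -> miss, prune
        N16 x:[92/3,95/3] y:[31,32] z:[29,31] -> hit [31,31] leaf, test {P10@t=31}
      N3 x:[88/3,104/3] y:[34,42] z:[12,23] -> miss, prune
    N9 x:[26,92/3] y:[52,62] z:[23,30] -> miss, prune
  N18 x:[65/3,25] y:[23,59] z:[15,48] -> hit [23,25], descend [4, 11]
    N4 x:[65/3,71/3] y:[23,40] z:[28,43] -> miss, prune
    N11 x:[67/3,25] y:[53,59] z:[15,48] -> miss, prune

Summary -> nodes [0, 13, 8, 1, 14, 16, 3, 9, 18, 4, 11]; box-tests=11; leaf-entries=1; first=P10

== RESULT ==
[0, 13, 8, 1, 14, 16, 3, 9, 18, 4, 11]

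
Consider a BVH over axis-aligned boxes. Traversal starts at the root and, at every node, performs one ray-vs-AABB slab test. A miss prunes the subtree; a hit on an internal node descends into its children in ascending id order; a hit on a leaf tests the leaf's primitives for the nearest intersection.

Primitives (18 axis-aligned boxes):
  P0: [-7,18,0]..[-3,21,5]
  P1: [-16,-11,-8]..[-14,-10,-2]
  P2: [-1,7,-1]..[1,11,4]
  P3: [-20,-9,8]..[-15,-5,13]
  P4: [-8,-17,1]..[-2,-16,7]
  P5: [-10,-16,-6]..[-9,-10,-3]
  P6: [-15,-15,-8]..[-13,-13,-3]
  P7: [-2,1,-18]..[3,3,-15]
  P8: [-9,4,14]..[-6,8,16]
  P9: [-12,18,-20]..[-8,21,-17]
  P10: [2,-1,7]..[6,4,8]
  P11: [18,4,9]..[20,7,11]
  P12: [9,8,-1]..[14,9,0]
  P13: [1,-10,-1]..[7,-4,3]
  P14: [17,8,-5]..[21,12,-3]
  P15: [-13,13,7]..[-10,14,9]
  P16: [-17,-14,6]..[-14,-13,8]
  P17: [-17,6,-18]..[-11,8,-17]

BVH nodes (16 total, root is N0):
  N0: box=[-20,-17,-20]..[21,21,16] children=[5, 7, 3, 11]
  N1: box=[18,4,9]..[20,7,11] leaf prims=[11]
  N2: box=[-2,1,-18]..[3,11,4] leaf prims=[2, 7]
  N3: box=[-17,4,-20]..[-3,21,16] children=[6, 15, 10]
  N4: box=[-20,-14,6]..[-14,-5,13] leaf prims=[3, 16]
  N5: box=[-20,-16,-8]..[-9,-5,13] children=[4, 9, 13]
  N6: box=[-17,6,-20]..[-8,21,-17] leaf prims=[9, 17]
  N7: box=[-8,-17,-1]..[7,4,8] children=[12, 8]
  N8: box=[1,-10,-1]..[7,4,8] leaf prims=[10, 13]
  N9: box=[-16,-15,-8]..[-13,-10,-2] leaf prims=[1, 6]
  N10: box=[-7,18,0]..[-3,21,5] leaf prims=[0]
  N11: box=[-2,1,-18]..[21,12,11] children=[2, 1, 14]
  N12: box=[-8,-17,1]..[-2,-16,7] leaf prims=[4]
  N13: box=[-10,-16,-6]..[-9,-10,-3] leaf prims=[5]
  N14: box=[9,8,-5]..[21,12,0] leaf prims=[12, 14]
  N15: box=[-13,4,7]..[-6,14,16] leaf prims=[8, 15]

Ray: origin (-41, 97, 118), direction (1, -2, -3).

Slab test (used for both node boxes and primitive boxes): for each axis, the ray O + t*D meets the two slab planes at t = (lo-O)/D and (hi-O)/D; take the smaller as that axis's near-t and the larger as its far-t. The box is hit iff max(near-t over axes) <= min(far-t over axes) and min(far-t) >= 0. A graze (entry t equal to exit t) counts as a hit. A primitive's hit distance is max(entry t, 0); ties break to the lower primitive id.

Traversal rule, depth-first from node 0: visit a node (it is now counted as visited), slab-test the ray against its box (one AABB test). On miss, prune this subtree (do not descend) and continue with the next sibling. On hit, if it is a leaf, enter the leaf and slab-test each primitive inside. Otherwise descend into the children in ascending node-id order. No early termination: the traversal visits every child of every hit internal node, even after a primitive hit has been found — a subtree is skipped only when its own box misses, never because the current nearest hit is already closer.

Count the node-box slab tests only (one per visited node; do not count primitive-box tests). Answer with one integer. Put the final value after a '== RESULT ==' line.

Trace the traversal:
N0 x:[21,62] y:[38,57] z:[34,46] -> hit [38,46], descend [3, 5, 7, 11]
  N3 x:[24,38] y:[38,93/2] z:[34,46] -> hit [38,38], descend [6, 10, 15]
    N6 x:[24,33] y:[38,91/2] z:[45,46] -> miss, prune
    N10 x:[34,38] y:[38,79/2] z:[113/3,118/3] -> hit [38,38] leaf, test {P0@t=38}
    N15 x:[28,35] y:[83/2,93/2] z:[34,37] -> miss, prune
  N5 x:[21,32] y:[51,113/2] z:[35,42] -> miss, prune
  N7 x:[33,48] y:[93/2,57] z:[110/3,119/3] -> miss, prune
  N11 x:[39,62] y:[85/2,48] z:[107/3,136/3] -> hit [85/2,136/3], descend [1, 2, 14]
    N1 x:[59,61] y:[45,93/2] z:[107/3,109/3] -> miss, prune
    N2 x:[39,44] y:[43,48] z:[38,136/3] -> hit [43,44] leaf, test {P2(miss), P7(miss)}
    N14 x:[50,62] y:[85/2,89/2] z:[118/3,41] -> miss, prune

Summary -> nodes [0, 3, 6, 10, 15, 5, 7, 11, 1, 2, 14]; box-tests=11; leaf-entries=2; first=P0

== RESULT ==
11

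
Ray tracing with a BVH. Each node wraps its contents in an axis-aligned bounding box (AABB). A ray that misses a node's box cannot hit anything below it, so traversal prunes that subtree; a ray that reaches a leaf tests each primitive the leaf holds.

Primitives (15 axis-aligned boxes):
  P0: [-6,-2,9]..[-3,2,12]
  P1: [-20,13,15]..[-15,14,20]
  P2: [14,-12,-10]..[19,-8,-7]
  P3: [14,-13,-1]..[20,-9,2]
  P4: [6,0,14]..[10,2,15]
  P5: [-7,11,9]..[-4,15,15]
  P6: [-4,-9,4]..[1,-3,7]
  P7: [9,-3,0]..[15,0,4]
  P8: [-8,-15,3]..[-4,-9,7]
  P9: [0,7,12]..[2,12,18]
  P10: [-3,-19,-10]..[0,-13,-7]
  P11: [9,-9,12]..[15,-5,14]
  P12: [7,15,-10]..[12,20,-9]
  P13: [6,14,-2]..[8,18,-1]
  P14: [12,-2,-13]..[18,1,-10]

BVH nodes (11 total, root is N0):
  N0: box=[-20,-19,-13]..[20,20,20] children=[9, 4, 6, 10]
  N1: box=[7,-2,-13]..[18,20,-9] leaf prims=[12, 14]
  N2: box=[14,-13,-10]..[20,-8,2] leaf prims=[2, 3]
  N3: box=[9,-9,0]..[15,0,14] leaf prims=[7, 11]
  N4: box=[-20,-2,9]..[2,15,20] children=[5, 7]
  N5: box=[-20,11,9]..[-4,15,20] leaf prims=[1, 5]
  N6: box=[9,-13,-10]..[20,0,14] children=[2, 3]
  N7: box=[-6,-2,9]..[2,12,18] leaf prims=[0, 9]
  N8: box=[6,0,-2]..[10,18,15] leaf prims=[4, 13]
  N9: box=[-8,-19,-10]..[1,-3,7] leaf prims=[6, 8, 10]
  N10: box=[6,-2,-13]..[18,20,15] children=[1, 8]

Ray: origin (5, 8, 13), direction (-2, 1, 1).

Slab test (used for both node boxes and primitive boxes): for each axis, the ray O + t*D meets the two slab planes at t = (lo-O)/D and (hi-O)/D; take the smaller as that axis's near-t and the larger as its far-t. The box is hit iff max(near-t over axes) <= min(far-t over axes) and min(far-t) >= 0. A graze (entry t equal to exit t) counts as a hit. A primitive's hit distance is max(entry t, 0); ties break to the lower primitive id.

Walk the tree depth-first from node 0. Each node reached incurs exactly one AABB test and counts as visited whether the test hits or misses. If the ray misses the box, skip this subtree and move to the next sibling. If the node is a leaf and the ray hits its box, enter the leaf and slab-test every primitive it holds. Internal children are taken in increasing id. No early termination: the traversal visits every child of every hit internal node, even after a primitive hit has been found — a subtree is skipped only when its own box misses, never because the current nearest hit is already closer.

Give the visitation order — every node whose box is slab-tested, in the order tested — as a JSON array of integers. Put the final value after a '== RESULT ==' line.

Traverse from the root:
N0 x:[-15/2,25/2] y:[-27,12] z:[-26,7] -> hit [-15/2,7], descend [4, 6, 9, 10]
  N4 x:[3/2,25/2] y:[-10,7] z:[-4,7] -> hit [3/2,7], descend [5, 7]
    N5 x:[9/2,25/2] y:[3,7] z:[-4,7] -> hit [9/2,7] leaf, test {P1(miss), P5(miss)}
    N7 x:[3/2,11/2] y:[-10,4] z:[-4,5] -> hit [3/2,4] leaf, test {P0(miss), P9@t=3/2}
  N6 x:[-15/2,-2] y:[-21,-8] z:[-23,1] -> miss, prune
  N9 x:[2,13/2] y:[-27,-11] z:[-23,-6] -> miss, prune
  N10 x:[-13/2,-1/2] y:[-10,12] z:[-26,2] -> miss, prune

Summary -> nodes [0, 4, 5, 7, 6, 9, 10]; box-tests=7; leaf-entries=2; first=P9

== RESULT ==
[0, 4, 5, 7, 6, 9, 10]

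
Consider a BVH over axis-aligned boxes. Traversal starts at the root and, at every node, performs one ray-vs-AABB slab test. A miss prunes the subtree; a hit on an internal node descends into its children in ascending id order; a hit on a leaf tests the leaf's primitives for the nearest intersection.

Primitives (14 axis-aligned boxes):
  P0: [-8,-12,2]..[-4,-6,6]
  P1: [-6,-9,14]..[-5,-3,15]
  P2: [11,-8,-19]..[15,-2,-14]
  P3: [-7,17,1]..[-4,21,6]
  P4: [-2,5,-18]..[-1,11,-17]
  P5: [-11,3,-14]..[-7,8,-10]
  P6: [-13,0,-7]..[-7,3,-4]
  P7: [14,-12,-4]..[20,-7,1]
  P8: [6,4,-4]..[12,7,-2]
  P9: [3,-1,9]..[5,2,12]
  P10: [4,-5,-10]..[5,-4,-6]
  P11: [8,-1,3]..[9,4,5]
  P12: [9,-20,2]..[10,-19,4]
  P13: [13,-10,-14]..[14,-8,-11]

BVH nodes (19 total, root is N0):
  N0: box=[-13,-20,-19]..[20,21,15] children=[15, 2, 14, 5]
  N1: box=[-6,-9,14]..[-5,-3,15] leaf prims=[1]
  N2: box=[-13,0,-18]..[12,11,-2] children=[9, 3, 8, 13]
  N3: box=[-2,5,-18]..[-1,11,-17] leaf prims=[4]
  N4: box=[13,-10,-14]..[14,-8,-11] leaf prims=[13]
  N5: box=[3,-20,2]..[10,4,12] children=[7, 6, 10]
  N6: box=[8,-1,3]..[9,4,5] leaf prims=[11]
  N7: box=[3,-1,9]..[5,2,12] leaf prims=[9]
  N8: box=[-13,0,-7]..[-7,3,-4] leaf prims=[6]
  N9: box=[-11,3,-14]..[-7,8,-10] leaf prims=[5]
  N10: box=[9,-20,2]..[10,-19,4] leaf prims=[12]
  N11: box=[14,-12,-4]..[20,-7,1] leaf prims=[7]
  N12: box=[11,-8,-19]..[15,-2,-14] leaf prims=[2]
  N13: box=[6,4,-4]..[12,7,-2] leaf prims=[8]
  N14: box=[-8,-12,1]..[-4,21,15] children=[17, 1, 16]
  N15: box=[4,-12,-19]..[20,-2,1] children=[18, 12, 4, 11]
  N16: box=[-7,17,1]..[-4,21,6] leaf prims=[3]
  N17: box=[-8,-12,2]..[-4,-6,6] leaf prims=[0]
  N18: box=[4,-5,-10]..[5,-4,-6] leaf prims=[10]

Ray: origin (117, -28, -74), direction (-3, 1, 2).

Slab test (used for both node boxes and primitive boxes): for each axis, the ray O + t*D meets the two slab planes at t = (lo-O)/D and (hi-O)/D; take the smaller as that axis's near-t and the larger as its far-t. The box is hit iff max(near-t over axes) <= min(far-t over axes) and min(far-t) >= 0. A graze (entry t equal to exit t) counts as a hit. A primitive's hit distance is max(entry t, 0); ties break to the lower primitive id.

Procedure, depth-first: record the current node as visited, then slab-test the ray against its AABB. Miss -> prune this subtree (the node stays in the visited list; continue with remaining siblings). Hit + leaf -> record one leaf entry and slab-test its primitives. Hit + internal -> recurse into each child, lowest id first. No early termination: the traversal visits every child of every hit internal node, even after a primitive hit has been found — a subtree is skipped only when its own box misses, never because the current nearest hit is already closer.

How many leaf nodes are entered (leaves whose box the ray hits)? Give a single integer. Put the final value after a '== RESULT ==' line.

Traverse from the root:
N0 x:[97/3,130/3] y:[8,49] z:[55/2,89/2] -> hit [97/3,130/3], descend [2, 5, 14, 15]
  N2 x:[35,130/3] y:[28,39] z:[28,36] -> hit [35,36], descend [3, 8, 9, 13]
    N3 x:[118/3,119/3] y:[33,39] z:[28,57/2] -> miss, prune
    N8 x:[124/3,130/3] y:[28,31] z:[67/2,35] -> miss, prune
    N9 x:[124/3,128/3] y:[31,36] z:[30,32] -> miss, prune
    N13 x:[35,37] y:[32,35] z:[35,36] -> hit [35,35] leaf, test {P8@t=35}
  N5 x:[107/3,38] y:[8,32] z:[38,43] -> miss, prune
  N14 x:[121/3,125/3] y:[16,49] z:[75/2,89/2] -> hit [121/3,125/3], descend [1, 16, 17]
    N1 x:[122/3,41] y:[19,25] z:[44,89/2] -> miss, prune
    N16 x:[121/3,124/3] y:[45,49] z:[75/2,40] -> miss, prune
    N17 x:[121/3,125/3] y:[16,22] z:[38,40] -> miss, prune
  N15 x:[97/3,113/3] y:[16,26] z:[55/2,75/2] -> miss, prune

Summary -> nodes [0, 2, 3, 8, 9, 13, 5, 14, 1, 16, 17, 15]; box-tests=12; leaf-entries=1; first=P8

== RESULT ==
1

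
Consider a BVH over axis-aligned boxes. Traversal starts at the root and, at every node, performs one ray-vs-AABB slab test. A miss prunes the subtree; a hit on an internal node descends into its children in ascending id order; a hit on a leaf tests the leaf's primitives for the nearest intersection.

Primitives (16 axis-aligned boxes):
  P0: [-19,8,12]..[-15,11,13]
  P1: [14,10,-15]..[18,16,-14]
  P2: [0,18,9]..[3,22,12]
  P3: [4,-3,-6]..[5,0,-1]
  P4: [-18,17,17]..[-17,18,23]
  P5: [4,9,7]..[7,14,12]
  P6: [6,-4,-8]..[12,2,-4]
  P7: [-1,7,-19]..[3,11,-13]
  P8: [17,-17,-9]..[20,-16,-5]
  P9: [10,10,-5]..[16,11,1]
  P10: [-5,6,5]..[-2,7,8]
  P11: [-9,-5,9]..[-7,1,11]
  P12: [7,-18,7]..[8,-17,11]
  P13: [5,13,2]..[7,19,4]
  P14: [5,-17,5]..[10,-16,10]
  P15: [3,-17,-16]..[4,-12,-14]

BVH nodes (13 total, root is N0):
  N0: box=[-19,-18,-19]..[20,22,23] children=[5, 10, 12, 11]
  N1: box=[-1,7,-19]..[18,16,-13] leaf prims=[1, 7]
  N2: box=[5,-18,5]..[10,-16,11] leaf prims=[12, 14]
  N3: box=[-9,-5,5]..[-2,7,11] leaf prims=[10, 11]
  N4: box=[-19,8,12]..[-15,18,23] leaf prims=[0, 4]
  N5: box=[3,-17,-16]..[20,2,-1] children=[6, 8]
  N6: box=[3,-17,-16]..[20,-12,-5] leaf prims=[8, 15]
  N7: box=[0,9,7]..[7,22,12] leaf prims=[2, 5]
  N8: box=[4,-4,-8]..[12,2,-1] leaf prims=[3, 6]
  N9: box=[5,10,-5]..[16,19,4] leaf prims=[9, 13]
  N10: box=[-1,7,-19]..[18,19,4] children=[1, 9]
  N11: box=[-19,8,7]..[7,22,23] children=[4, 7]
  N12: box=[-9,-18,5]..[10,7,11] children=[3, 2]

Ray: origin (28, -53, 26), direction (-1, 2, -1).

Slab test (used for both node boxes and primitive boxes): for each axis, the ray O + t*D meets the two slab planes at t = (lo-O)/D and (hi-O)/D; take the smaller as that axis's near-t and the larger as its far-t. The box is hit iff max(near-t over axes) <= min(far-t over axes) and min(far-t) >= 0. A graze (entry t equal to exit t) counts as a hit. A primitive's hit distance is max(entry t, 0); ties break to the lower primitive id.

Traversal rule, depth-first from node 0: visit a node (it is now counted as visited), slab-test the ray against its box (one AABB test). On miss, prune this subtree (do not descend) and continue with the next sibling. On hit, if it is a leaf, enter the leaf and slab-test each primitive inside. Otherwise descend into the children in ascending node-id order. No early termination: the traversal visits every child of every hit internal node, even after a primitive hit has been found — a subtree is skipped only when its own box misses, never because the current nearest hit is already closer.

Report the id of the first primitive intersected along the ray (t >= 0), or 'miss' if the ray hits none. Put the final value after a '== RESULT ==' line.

Trace the traversal:
N0 x:[8,47] y:[35/2,75/2] z:[3,45] -> hit [35/2,75/2], descend [5, 10, 11, 12]
  N5 x:[8,25] y:[18,55/2] z:[27,42] -> miss, prune
  N10 x:[10,29] y:[30,36] z:[22,45] -> miss, prune
  N11 x:[21,47] y:[61/2,75/2] z:[3,19] -> miss, prune
  N12 x:[18,37] y:[35/2,30] z:[15,21] -> hit [18,21], descend [2, 3]
    N2 x:[18,23] y:[35/2,37/2] z:[15,21] -> hit [18,37/2] leaf, test {P12(miss), P14@t=18}
    N3 x:[30,37] y:[24,30] z:[15,21] -> miss, prune

Visited [0, 5, 10, 11, 12, 2, 3]. Tests: 7 box, 1 leaf. Nearest: P14.

== RESULT ==
14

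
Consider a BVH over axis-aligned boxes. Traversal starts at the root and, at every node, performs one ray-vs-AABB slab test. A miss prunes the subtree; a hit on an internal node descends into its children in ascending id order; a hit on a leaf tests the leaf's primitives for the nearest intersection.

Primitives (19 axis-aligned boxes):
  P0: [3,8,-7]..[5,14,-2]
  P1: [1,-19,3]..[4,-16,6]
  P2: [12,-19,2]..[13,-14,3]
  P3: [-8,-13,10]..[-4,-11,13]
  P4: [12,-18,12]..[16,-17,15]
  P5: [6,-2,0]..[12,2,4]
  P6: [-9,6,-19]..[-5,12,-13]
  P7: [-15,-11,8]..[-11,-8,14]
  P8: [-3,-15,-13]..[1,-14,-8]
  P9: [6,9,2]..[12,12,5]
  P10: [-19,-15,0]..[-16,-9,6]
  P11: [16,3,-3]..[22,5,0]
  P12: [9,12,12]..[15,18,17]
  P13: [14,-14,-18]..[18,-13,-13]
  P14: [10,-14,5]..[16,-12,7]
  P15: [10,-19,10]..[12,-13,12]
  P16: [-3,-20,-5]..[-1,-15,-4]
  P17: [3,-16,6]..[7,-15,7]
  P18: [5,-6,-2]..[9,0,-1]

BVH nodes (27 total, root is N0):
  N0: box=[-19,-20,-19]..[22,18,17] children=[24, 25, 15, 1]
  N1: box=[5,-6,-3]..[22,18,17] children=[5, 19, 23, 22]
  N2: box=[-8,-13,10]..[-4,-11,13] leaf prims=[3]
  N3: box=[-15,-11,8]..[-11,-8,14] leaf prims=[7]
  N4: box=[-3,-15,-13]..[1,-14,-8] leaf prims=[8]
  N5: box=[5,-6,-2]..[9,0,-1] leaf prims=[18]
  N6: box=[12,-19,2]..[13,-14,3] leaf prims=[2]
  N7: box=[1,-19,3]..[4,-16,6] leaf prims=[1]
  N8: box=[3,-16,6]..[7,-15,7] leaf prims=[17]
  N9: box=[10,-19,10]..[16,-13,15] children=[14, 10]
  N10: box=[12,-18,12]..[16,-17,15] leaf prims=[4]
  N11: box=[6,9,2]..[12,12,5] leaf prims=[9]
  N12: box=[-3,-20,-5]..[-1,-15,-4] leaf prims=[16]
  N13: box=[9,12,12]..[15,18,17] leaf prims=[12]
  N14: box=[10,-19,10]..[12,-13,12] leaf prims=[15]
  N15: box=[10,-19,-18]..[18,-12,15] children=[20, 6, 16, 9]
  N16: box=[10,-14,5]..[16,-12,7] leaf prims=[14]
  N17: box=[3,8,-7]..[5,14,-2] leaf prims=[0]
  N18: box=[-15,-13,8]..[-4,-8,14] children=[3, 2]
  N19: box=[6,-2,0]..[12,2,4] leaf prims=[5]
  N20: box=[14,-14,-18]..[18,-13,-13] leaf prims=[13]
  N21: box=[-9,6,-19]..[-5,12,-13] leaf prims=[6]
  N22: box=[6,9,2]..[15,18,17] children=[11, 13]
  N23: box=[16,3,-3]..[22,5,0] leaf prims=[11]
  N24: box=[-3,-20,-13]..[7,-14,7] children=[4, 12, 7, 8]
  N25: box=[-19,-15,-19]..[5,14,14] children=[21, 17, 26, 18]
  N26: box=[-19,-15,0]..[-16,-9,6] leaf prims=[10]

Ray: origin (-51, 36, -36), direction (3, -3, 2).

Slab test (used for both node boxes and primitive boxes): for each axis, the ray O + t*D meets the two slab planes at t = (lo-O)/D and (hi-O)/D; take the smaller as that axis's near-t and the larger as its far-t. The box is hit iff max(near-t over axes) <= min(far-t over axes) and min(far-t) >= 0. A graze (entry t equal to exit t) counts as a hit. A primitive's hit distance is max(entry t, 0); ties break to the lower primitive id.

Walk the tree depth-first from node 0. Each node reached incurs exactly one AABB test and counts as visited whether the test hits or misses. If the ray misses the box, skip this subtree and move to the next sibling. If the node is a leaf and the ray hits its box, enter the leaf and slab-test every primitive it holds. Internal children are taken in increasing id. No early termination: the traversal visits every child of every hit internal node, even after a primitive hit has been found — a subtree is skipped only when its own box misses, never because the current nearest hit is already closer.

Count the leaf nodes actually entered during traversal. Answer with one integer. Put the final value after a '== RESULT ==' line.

Walk:
N0 x:[32/3,73/3] y:[6,56/3] z:[17/2,53/2] -> hit [32/3,56/3], descend [1, 15, 24, 25]
  N1 x:[56/3,73/3] y:[6,14] z:[33/2,53/2] -> miss, prune
  N15 x:[61/3,23] y:[16,55/3] z:[9,51/2] -> miss, prune
  N24 x:[16,58/3] y:[50/3,56/3] z:[23/2,43/2] -> hit [50/3,56/3], descend [4, 7, 8, 12]
    N4 x:[16,52/3] y:[50/3,17] z:[23/2,14] -> miss, prune
    N7 x:[52/3,55/3] y:[52/3,55/3] z:[39/2,21] -> miss, prune
    N8 x:[18,58/3] y:[17,52/3] z:[21,43/2] -> miss, prune
    N12 x:[16,50/3] y:[17,56/3] z:[31/2,16] -> miss, prune
  N25 x:[32/3,56/3] y:[22/3,17] z:[17/2,25] -> hit [32/3,17], descend [17, 18, 21, 26]
    N17 x:[18,56/3] y:[22/3,28/3] z:[29/2,17] -> miss, prune
    N18 x:[12,47/3] y:[44/3,49/3] z:[22,25] -> miss, prune
    N21 x:[14,46/3] y:[8,10] z:[17/2,23/2] -> miss, prune
    N26 x:[32/3,35/3] y:[15,17] z:[18,21] -> miss, prune

Summary -> nodes [0, 1, 15, 24, 4, 7, 8, 12, 25, 17, 18, 21, 26]; box-tests=13; leaf-entries=0; first=miss

== RESULT ==
0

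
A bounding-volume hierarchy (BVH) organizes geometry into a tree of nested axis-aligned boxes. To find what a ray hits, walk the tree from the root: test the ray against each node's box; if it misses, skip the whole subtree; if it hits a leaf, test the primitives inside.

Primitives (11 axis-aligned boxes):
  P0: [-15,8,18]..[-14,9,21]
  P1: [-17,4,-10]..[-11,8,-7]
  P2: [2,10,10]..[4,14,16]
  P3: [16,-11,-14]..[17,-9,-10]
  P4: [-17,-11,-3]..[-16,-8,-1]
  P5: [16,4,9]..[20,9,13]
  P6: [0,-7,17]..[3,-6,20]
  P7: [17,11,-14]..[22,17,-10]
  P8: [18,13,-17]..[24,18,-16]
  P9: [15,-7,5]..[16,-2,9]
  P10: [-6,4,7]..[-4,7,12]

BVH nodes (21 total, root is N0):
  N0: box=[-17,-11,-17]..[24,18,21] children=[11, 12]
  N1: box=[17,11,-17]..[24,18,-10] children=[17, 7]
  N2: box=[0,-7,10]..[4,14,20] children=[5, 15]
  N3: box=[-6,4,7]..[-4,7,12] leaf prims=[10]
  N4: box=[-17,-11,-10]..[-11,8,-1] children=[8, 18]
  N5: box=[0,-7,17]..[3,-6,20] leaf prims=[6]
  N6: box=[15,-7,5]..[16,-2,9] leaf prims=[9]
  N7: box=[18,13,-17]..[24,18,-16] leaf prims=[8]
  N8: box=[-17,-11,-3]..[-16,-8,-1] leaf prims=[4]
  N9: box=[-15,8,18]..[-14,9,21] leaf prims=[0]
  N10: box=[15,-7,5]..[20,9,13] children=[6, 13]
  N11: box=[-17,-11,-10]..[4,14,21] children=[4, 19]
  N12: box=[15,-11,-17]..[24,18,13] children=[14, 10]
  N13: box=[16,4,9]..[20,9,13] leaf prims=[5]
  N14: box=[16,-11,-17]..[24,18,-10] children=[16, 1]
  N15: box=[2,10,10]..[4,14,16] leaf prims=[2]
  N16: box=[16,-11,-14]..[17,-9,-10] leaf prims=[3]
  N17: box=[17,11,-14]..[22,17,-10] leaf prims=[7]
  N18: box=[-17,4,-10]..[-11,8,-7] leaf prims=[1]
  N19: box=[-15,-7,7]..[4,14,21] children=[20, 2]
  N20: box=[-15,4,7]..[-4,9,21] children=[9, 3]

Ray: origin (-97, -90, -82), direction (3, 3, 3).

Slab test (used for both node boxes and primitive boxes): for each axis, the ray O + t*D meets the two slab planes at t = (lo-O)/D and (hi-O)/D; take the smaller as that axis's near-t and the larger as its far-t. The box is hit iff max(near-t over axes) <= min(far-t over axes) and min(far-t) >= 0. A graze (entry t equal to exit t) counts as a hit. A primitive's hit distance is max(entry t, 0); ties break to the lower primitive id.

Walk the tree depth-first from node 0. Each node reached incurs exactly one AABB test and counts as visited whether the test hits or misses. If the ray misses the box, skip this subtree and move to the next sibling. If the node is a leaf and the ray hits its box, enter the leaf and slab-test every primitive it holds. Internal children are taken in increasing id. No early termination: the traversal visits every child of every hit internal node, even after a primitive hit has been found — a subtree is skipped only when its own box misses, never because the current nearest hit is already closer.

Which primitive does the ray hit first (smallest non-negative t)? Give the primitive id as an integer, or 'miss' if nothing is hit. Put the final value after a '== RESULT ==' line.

Walk:
N0 x:[80/3,121/3] y:[79/3,36] z:[65/3,103/3] -> hit [80/3,103/3], descend [11, 12]
  N11 x:[80/3,101/3] y:[79/3,104/3] z:[24,103/3] -> hit [80/3,101/3], descend [4, 19]
    N4 x:[80/3,86/3] y:[79/3,98/3] z:[24,27] -> hit [80/3,27], descend [8, 18]
      N8 x:[80/3,27] y:[79/3,82/3] z:[79/3,27] -> hit [80/3,27] leaf, test {P4@t=80/3}
      N18 x:[80/3,86/3] y:[94/3,98/3] z:[24,25] -> miss, prune
    N19 x:[82/3,101/3] y:[83/3,104/3] z:[89/3,103/3] -> hit [89/3,101/3], descend [2, 20]
      N2 x:[97/3,101/3] y:[83/3,104/3] z:[92/3,34] -> hit [97/3,101/3], descend [5, 15]
        N5 x:[97/3,100/3] y:[83/3,28] z:[33,34] -> miss, prune
        N15 x:[33,101/3] y:[100/3,104/3] z:[92/3,98/3] -> miss, prune
      N20 x:[82/3,31] y:[94/3,33] z:[89/3,103/3] -> miss, prune
  N12 x:[112/3,121/3] y:[79/3,36] z:[65/3,95/3] -> miss, prune

Summary -> nodes [0, 11, 4, 8, 18, 19, 2, 5, 15, 20, 12]; box-tests=11; leaf-entries=1; first=P4

== RESULT ==
4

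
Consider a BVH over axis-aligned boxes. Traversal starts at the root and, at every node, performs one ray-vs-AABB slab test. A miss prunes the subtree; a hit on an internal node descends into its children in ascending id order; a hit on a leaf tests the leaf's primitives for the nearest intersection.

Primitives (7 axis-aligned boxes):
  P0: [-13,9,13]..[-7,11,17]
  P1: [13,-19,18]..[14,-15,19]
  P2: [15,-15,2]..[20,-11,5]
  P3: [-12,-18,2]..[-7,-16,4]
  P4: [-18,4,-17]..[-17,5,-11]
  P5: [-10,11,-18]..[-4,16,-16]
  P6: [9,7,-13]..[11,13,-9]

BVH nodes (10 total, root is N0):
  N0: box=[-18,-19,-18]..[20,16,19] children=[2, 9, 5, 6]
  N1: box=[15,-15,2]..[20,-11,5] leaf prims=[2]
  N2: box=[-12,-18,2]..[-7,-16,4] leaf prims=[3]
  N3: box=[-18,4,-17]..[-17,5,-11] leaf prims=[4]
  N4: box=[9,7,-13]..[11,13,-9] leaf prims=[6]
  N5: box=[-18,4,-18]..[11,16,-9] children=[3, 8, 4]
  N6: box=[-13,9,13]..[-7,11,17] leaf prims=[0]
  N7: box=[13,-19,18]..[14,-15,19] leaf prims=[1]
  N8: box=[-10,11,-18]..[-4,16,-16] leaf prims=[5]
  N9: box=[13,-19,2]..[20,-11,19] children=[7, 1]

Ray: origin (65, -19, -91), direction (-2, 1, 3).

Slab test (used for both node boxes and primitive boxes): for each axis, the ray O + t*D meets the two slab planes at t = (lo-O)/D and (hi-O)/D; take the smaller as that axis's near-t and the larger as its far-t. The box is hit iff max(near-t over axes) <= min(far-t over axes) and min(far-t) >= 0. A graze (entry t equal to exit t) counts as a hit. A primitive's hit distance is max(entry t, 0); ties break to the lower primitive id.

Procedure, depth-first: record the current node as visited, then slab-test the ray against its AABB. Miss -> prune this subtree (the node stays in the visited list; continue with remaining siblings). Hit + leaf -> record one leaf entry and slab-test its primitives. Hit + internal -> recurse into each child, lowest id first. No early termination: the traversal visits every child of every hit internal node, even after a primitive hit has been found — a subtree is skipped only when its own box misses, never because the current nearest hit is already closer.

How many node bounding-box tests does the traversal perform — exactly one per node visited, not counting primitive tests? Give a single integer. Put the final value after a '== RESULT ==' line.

Walk:
N0 x:[45/2,83/2] y:[0,35] z:[73/3,110/3] -> hit [73/3,35], descend [2, 5, 6, 9]
  N2 x:[36,77/2] y:[1,3] z:[31,95/3] -> miss, prune
  N5 x:[27,83/2] y:[23,35] z:[73/3,82/3] -> hit [27,82/3], descend [3, 4, 8]
    N3 x:[41,83/2] y:[23,24] z:[74/3,80/3] -> miss, prune
    N4 x:[27,28] y:[26,32] z:[26,82/3] -> hit [27,82/3] leaf, test {P6@t=27}
    N8 x:[69/2,75/2] y:[30,35] z:[73/3,25] -> miss, prune
  N6 x:[36,39] y:[28,30] z:[104/3,36] -> miss, prune
  N9 x:[45/2,26] y:[0,8] z:[31,110/3] -> miss, prune

order=[0, 2, 5, 3, 4, 8, 6, 9]  |boxes|=8  |leaves|=1  hit=P6

== RESULT ==
8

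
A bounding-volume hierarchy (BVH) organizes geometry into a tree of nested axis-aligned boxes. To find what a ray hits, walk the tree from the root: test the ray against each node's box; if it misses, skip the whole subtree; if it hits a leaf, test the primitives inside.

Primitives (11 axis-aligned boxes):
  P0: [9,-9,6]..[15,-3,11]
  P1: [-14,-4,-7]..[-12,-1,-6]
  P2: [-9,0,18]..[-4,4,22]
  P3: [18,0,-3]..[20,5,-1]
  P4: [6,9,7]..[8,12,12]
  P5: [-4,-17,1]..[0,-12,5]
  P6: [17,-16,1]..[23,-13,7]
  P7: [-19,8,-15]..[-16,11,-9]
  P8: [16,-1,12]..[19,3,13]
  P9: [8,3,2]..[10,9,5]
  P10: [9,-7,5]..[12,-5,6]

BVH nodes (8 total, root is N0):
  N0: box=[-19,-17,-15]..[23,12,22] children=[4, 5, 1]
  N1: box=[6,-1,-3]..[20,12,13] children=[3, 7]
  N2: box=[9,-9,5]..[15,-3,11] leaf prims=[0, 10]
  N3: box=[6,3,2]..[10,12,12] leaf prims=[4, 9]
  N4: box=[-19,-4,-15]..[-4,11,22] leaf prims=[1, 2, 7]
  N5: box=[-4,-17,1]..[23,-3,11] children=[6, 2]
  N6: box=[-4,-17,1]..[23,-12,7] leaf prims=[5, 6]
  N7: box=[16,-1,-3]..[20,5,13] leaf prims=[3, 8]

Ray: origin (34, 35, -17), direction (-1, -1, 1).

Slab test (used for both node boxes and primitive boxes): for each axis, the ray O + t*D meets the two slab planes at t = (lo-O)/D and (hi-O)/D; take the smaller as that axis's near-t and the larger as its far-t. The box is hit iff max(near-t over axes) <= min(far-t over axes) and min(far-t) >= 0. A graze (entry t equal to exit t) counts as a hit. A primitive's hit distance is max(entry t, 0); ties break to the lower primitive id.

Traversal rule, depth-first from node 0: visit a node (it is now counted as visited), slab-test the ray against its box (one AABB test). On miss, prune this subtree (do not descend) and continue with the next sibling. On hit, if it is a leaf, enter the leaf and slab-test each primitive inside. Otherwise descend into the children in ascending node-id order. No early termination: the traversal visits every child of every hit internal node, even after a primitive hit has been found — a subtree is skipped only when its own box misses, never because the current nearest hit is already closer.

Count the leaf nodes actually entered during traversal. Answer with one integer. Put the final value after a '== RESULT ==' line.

Traverse from the root:
N0 x:[11,53] y:[23,52] z:[2,39] -> hit [23,39], descend [1, 4, 5]
  N1 x:[14,28] y:[23,36] z:[14,30] -> hit [23,28], descend [3, 7]
    N3 x:[24,28] y:[23,32] z:[19,29] -> hit [24,28] leaf, test {P4@t=26, P9(miss)}
    N7 x:[14,18] y:[30,36] z:[14,30] -> miss, prune
  N4 x:[38,53] y:[24,39] z:[2,39] -> hit [38,39] leaf, test {P1(miss), P2(miss), P7(miss)}
  N5 x:[11,38] y:[38,52] z:[18,28] -> miss, prune

order=[0, 1, 3, 7, 4, 5]  |boxes|=6  |leaves|=2  hit=P4

== RESULT ==
2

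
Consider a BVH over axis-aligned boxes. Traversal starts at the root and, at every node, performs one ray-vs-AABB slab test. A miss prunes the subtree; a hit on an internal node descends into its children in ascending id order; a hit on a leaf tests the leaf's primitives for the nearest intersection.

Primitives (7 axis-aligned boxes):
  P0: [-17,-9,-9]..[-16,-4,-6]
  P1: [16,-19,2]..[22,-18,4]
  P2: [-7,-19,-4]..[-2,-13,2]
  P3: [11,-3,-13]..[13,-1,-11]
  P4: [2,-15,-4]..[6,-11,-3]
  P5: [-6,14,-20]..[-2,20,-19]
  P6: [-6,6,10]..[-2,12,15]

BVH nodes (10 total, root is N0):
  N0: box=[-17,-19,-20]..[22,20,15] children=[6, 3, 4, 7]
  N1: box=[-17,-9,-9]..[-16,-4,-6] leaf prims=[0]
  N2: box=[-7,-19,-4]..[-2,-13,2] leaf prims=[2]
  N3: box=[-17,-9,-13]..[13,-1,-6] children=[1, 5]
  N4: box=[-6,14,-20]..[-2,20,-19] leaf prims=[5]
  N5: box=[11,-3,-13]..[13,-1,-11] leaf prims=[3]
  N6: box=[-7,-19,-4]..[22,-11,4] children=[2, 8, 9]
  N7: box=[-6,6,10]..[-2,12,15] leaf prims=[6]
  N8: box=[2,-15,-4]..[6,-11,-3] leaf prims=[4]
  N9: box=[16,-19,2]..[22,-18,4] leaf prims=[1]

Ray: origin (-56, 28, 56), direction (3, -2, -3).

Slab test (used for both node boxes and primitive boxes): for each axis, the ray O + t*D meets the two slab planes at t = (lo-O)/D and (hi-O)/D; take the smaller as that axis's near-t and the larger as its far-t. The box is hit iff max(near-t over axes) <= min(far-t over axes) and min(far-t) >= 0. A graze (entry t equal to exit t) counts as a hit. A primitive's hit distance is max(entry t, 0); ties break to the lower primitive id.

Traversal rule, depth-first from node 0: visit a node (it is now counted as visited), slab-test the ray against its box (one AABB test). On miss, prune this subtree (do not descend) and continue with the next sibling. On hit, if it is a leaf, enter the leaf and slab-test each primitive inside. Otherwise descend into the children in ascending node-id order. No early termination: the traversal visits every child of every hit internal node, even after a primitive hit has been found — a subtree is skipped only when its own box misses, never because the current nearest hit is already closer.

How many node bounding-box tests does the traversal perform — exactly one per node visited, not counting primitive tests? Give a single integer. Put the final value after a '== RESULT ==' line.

Walk:
N0 x:[13,26] y:[4,47/2] z:[41/3,76/3] -> hit [41/3,47/2], descend [3, 4, 6, 7]
  N3 x:[13,23] y:[29/2,37/2] z:[62/3,23] -> miss, prune
  N4 x:[50/3,18] y:[4,7] z:[25,76/3] -> miss, prune
  N6 x:[49/3,26] y:[39/2,47/2] z:[52/3,20] -> hit [39/2,20], descend [2, 8, 9]
    N2 x:[49/3,18] y:[41/2,47/2] z:[18,20] -> miss, prune
    N8 x:[58/3,62/3] y:[39/2,43/2] z:[59/3,20] -> hit [59/3,20] leaf, test {P4@t=59/3}
    N9 x:[24,26] y:[23,47/2] z:[52/3,18] -> miss, prune
  N7 x:[50/3,18] y:[8,11] z:[41/3,46/3] -> miss, prune

order=[0, 3, 4, 6, 2, 8, 9, 7]  |boxes|=8  |leaves|=1  hit=P4

== RESULT ==
8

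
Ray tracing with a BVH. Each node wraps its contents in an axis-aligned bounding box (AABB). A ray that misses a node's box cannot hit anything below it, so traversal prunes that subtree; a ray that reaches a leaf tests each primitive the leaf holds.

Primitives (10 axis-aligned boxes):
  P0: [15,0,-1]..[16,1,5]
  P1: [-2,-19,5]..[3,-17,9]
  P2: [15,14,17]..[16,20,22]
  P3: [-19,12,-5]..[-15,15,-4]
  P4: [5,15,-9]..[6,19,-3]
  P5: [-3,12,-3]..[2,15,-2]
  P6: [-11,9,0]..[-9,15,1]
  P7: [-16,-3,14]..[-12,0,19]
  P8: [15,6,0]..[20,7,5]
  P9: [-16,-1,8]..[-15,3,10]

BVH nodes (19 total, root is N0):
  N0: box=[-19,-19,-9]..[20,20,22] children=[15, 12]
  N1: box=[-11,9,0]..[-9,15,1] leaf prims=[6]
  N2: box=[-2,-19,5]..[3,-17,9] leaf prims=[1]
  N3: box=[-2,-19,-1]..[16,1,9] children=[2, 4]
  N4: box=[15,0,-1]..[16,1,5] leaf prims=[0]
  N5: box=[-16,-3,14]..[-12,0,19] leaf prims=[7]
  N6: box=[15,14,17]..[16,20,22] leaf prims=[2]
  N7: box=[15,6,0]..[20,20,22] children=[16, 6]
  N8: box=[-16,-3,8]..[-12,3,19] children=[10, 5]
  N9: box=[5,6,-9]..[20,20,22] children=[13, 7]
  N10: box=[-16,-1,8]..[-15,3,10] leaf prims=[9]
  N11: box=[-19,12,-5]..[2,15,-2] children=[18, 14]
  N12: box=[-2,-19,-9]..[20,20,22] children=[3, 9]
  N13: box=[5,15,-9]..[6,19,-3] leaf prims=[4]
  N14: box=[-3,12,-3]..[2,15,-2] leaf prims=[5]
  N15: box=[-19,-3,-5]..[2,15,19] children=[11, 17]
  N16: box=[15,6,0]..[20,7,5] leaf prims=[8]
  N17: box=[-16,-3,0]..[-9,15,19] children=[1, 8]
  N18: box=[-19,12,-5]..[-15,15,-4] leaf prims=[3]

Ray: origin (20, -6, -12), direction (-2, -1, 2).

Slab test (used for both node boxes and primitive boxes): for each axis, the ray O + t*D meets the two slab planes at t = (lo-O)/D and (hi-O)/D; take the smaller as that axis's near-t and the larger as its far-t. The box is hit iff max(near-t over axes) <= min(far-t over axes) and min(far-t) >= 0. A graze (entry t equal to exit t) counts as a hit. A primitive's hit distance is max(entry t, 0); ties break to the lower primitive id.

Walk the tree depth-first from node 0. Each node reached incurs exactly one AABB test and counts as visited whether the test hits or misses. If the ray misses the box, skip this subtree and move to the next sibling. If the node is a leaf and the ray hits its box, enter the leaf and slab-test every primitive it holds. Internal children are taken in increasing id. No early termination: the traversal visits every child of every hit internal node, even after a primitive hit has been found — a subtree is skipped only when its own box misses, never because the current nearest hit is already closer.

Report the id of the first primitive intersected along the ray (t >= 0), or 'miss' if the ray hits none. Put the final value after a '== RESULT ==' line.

Walk:
N0 x:[0,39/2] y:[-26,13] z:[3/2,17] -> hit [3/2,13], descend [12, 15]
  N12 x:[0,11] y:[-26,13] z:[3/2,17] -> hit [3/2,11], descend [3, 9]
    N3 x:[2,11] y:[-7,13] z:[11/2,21/2] -> hit [11/2,21/2], descend [2, 4]
      N2 x:[17/2,11] y:[11,13] z:[17/2,21/2] -> miss, prune
      N4 x:[2,5/2] y:[-7,-6] z:[11/2,17/2] -> miss, prune
    N9 x:[0,15/2] y:[-26,-12] z:[3/2,17] -> miss, prune
  N15 x:[9,39/2] y:[-21,-3] z:[7/2,31/2] -> miss, prune

Visited [0, 12, 3, 2, 4, 9, 15]. Tests: 7 box, 0 leaf. Nearest: miss.

== RESULT ==
miss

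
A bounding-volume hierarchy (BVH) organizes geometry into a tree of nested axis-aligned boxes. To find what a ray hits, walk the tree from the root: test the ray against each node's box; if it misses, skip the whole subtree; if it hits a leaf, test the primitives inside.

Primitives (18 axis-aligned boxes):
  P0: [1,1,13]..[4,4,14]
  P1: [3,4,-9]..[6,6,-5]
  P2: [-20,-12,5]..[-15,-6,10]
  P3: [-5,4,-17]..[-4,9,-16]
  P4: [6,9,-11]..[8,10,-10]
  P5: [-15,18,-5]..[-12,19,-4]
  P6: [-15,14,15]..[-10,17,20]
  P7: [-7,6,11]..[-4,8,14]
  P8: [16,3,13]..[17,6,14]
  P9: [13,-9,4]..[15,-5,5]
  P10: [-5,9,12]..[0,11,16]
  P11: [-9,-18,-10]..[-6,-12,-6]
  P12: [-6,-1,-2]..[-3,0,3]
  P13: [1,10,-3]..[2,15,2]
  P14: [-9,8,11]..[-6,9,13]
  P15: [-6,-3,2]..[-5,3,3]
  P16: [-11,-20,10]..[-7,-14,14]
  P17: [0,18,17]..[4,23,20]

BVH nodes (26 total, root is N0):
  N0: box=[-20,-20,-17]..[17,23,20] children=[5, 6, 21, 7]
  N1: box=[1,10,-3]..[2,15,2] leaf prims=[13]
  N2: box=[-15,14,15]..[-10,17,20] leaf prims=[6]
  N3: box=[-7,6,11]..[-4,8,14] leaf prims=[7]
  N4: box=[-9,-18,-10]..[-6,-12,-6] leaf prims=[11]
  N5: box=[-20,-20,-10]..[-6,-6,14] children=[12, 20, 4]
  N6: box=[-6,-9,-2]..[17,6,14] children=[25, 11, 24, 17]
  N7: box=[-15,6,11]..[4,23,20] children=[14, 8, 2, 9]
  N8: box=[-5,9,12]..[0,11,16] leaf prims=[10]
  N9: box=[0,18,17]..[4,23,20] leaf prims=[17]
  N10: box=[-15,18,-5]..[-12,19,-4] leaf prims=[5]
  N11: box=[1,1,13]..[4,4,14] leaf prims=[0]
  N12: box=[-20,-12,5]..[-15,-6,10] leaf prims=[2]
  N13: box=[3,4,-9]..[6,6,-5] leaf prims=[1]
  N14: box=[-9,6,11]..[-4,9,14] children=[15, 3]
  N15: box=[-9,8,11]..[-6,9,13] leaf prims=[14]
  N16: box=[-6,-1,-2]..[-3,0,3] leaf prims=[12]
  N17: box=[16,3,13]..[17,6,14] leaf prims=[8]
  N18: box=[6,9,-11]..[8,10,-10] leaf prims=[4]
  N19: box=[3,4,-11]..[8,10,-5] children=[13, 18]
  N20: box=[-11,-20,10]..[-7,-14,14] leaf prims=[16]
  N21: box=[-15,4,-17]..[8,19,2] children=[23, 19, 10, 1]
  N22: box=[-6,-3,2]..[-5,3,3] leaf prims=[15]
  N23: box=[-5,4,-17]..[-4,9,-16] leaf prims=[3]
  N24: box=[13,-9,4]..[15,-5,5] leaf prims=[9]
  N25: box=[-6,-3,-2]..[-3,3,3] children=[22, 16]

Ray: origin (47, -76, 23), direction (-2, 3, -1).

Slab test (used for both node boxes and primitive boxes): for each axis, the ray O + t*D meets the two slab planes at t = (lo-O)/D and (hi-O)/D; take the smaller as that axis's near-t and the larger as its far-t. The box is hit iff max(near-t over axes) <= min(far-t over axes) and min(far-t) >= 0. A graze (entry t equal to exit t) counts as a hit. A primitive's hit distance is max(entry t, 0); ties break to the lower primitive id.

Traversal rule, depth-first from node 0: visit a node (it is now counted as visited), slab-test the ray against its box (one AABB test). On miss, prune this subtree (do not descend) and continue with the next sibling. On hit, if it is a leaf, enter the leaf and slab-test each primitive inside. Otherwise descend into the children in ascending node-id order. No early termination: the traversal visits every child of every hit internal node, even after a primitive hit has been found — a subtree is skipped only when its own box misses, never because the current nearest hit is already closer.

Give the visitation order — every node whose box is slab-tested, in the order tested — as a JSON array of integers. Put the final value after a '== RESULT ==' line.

Walk:
N0 x:[15,67/2] y:[56/3,33] z:[3,40] -> hit [56/3,33], descend [5, 6, 7, 21]
  N5 x:[53/2,67/2] y:[56/3,70/3] z:[9,33] -> miss, prune
  N6 x:[15,53/2] y:[67/3,82/3] z:[9,25] -> hit [67/3,25], descend [11, 17, 24, 25]
    N11 x:[43/2,23] y:[77/3,80/3] z:[9,10] -> miss, prune
    N17 x:[15,31/2] y:[79/3,82/3] z:[9,10] -> miss, prune
    N24 x:[16,17] y:[67/3,71/3] z:[18,19] -> miss, prune
    N25 x:[25,53/2] y:[73/3,79/3] z:[20,25] -> hit [25,25], descend [16, 22]
      N16 x:[25,53/2] y:[25,76/3] z:[20,25] -> hit [25,25] leaf, test {P12@t=25}
      N22 x:[26,53/2] y:[73/3,79/3] z:[20,21] -> miss, prune
  N7 x:[43/2,31] y:[82/3,33] z:[3,12] -> miss, prune
  N21 x:[39/2,31] y:[80/3,95/3] z:[21,40] -> hit [80/3,31], descend [1, 10, 19, 23]
    N1 x:[45/2,23] y:[86/3,91/3] z:[21,26] -> miss, prune
    N10 x:[59/2,31] y:[94/3,95/3] z:[27,28] -> miss, prune
    N19 x:[39/2,22] y:[80/3,86/3] z:[28,34] -> miss, prune
    N23 x:[51/2,26] y:[80/3,85/3] z:[39,40] -> miss, prune

order=[0, 5, 6, 11, 17, 24, 25, 16, 22, 7, 21, 1, 10, 19, 23]  |boxes|=15  |leaves|=1  hit=P12

== RESULT ==
[0, 5, 6, 11, 17, 24, 25, 16, 22, 7, 21, 1, 10, 19, 23]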